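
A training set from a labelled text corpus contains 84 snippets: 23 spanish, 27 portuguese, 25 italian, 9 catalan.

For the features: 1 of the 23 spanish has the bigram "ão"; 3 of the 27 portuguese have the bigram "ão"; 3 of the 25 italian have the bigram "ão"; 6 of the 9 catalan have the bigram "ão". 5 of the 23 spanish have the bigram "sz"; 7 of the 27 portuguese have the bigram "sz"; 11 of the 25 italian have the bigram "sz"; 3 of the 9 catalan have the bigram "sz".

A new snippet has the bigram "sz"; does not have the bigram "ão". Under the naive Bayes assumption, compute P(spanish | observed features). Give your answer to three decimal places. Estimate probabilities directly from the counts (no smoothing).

spanish: (23/84) × (22/23) × (5/23) ≈ 0.0569358
portuguese: (27/84) × (24/27) × (7/27) ≈ 0.0740741
italian: (25/84) × (22/25) × (11/25) ≈ 0.115238
catalan: (9/84) × (3/9) × (3/9) ≈ 0.0119048
P(spanish | x) = 0.0569358 / 0.2581527 ≈ 0.221

0.221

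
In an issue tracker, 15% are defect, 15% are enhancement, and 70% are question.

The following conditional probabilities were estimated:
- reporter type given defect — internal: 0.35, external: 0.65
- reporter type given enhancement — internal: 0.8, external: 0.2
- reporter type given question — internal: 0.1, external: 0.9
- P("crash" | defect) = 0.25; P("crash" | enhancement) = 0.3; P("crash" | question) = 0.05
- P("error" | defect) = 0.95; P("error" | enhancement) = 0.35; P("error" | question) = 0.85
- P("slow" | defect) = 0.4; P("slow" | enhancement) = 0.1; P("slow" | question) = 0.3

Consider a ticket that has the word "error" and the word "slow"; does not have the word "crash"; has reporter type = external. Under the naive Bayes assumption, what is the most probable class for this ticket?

question

defect: 0.15 × 0.65 × (1−0.25) × 0.95 × 0.4 = 0.0277875
enhancement: 0.15 × 0.2 × (1−0.3) × 0.35 × 0.1 = 0.000735
question: 0.7 × 0.9 × (1−0.05) × 0.85 × 0.3 = 0.1526175
Highest score → question.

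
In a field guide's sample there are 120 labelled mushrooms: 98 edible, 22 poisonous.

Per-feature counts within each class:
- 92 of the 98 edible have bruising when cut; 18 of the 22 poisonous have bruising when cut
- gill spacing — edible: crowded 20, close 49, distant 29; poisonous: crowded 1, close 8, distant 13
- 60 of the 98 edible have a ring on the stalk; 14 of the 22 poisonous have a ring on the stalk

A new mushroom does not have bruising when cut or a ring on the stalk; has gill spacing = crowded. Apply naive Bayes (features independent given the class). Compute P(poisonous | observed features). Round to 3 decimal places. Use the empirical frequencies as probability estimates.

edible: (98/120) × (6/98) × (20/98) × (38/98) ≈ 0.00395668
poisonous: (22/120) × (4/22) × (1/22) × (8/22) ≈ 0.000550964
P(poisonous | x) = 0.000550964 / 0.004507644 ≈ 0.122

0.122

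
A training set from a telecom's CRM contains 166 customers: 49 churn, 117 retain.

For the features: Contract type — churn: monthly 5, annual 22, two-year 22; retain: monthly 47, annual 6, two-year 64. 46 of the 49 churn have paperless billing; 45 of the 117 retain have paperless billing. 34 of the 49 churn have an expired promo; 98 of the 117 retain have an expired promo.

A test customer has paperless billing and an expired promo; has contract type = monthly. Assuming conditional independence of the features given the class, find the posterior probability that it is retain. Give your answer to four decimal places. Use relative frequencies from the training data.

churn: (49/166) × (5/49) × (46/49) × (34/49) ≈ 0.0196203
retain: (117/166) × (47/117) × (45/117) × (98/117) ≈ 0.091213
P(retain | x) = 0.091213 / 0.1108333 ≈ 0.8230

0.8230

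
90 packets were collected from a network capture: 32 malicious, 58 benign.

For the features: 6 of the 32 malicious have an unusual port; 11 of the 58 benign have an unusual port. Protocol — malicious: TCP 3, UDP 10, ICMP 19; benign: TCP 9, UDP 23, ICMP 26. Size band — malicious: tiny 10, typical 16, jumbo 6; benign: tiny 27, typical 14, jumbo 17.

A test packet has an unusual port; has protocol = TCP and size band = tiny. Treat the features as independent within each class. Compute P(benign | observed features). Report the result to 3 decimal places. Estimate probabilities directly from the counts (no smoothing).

0.819

malicious: (32/90) × (6/32) × (3/32) × (10/32) = 0.001953125
benign: (58/90) × (11/58) × (9/58) × (27/58) ≈ 0.00882878
P(benign | x) = 0.00882878 / 0.010781905 ≈ 0.819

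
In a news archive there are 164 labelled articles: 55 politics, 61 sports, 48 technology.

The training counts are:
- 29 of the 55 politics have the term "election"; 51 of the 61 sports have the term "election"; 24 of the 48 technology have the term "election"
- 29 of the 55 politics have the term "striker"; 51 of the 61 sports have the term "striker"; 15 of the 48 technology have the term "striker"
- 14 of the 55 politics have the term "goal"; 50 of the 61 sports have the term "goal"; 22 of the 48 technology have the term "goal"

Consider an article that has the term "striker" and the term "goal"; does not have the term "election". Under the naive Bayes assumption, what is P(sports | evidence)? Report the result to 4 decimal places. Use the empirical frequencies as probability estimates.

politics: (55/164) × (26/55) × (29/55) × (14/55) ≈ 0.021278
sports: (61/164) × (10/61) × (51/61) × (50/61) ≈ 0.0417866
technology: (48/164) × (24/48) × (15/48) × (22/48) ≈ 0.0209604
P(sports | x) = 0.0417866 / 0.084025 ≈ 0.4973

0.4973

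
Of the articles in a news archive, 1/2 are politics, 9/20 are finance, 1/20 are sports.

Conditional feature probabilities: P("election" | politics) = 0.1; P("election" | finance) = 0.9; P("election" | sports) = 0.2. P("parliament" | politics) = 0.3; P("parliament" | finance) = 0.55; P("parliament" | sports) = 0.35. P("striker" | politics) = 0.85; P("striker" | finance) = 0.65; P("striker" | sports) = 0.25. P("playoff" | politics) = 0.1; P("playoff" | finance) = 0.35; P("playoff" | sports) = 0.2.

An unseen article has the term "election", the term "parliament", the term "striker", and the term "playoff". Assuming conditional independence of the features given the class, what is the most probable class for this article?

finance

politics: 0.5 × 0.1 × 0.3 × 0.85 × 0.1 = 0.001275
finance: 0.45 × 0.9 × 0.55 × 0.65 × 0.35 = 0.050675625
sports: 0.05 × 0.2 × 0.35 × 0.25 × 0.2 = 0.000175
Highest score → finance.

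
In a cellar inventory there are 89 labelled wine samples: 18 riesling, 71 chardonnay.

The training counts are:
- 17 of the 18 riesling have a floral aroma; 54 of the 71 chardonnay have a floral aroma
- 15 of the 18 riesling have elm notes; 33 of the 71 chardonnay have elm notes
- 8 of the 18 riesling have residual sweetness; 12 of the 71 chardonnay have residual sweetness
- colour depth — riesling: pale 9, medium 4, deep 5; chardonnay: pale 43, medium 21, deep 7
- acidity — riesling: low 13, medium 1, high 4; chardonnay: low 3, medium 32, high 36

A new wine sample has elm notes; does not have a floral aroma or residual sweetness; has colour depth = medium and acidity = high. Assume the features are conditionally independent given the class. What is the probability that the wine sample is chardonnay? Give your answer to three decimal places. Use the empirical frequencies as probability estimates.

0.977

riesling: (18/89) × (1/18) × (15/18) × (10/18) × (4/18) × (4/18) ≈ 0.000256881
chardonnay: (71/89) × (17/71) × (33/71) × (59/71) × (21/71) × (36/71) ≈ 0.011064
P(chardonnay | x) = 0.011064 / 0.011320881 ≈ 0.977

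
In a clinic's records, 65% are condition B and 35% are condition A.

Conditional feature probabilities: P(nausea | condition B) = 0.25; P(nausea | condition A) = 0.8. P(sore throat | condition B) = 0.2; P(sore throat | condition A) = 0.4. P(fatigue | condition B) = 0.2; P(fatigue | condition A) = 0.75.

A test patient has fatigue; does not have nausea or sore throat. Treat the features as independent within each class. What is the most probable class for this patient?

condition B: 0.65 × (1−0.25) × (1−0.2) × 0.2 = 0.078
condition A: 0.35 × (1−0.8) × (1−0.4) × 0.75 = 0.0315
Highest score → condition B.

condition B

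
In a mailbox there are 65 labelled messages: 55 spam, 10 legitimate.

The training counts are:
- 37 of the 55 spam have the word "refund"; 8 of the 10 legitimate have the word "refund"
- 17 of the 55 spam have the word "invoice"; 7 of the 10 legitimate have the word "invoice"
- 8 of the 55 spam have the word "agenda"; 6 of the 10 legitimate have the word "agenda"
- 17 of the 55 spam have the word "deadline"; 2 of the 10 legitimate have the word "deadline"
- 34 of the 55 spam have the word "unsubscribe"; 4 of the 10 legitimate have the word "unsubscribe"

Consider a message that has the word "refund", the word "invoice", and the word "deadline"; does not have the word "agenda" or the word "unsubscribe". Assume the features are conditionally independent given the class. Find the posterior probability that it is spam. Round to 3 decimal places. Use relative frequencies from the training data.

spam: (55/65) × (37/55) × (17/55) × (47/55) × (17/55) × (21/55) ≈ 0.017744
legitimate: (10/65) × (8/10) × (7/10) × (4/10) × (2/10) × (6/10) ≈ 0.00413538
P(spam | x) = 0.017744 / 0.02187938 ≈ 0.811

0.811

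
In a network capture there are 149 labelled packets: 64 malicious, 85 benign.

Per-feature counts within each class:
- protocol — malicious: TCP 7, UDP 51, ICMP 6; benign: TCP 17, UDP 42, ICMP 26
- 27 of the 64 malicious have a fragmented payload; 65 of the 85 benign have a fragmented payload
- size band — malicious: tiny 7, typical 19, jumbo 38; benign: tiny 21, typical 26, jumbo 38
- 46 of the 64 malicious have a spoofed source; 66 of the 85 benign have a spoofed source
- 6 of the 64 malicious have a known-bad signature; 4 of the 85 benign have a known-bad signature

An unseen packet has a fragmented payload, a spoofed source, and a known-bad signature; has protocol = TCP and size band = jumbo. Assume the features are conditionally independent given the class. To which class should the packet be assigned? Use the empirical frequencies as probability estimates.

benign

malicious: (64/149) × (7/64) × (27/64) × (38/64) × (46/64) × (6/64) ≈ 0.000792955
benign: (85/149) × (17/85) × (65/85) × (38/85) × (66/85) × (4/85) ≈ 0.00142524
Highest score → benign.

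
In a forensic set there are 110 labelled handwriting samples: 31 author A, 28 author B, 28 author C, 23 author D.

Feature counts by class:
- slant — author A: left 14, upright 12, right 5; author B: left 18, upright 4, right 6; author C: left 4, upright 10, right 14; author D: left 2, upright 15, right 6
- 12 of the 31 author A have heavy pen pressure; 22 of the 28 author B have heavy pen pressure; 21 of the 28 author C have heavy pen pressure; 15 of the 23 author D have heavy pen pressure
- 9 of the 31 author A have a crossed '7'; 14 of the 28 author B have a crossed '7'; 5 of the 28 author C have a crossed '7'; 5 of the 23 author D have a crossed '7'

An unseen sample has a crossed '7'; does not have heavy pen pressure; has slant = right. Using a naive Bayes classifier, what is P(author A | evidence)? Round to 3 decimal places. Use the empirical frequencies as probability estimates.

author A: (31/110) × (5/31) × (19/31) × (9/31) ≈ 0.00808817
author B: (28/110) × (6/28) × (6/28) × (14/28) ≈ 0.00584416
author C: (28/110) × (14/28) × (7/28) × (5/28) ≈ 0.00568182
author D: (23/110) × (6/23) × (8/23) × (5/23) ≈ 0.00412442
P(author A | x) = 0.00808817 / 0.02373857 ≈ 0.341

0.341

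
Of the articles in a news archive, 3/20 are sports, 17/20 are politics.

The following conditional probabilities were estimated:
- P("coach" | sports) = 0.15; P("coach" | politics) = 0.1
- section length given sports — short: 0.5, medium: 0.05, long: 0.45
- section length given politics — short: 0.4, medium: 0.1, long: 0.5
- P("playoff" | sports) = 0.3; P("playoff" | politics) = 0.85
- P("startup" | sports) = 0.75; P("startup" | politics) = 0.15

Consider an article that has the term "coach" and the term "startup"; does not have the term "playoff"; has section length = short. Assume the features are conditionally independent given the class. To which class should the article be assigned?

sports

sports: 0.15 × 0.15 × 0.5 × (1−0.3) × 0.75 = 0.00590625
politics: 0.85 × 0.1 × 0.4 × (1−0.85) × 0.15 = 0.000765
Highest score → sports.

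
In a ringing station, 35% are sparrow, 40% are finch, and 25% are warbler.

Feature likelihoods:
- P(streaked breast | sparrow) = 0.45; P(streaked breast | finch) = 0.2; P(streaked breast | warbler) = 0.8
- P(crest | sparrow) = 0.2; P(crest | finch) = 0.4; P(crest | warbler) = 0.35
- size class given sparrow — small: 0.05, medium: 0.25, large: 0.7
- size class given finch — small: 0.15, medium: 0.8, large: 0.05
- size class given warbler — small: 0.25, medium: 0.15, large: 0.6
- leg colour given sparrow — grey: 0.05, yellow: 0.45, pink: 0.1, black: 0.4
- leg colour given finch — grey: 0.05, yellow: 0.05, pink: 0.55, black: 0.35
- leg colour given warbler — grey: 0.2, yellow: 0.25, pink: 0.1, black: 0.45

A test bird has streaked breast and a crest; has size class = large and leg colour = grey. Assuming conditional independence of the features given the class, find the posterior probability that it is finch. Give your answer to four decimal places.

0.0083

sparrow: 0.35 × 0.45 × 0.2 × 0.7 × 0.05 = 0.0011025
finch: 0.4 × 0.2 × 0.4 × 0.05 × 0.05 = 0.00008
warbler: 0.25 × 0.8 × 0.35 × 0.6 × 0.2 = 0.0084
P(finch | x) = 0.00008 / 0.0095825 ≈ 0.0083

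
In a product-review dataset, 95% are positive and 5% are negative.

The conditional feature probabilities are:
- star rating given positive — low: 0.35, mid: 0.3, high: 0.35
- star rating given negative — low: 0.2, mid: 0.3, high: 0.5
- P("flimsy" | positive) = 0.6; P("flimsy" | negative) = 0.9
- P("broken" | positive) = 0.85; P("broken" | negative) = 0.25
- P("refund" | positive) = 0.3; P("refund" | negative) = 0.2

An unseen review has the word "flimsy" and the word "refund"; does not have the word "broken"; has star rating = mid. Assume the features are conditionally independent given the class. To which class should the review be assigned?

positive: 0.95 × 0.3 × 0.6 × (1−0.85) × 0.3 = 0.007695
negative: 0.05 × 0.3 × 0.9 × (1−0.25) × 0.2 = 0.002025
Highest score → positive.

positive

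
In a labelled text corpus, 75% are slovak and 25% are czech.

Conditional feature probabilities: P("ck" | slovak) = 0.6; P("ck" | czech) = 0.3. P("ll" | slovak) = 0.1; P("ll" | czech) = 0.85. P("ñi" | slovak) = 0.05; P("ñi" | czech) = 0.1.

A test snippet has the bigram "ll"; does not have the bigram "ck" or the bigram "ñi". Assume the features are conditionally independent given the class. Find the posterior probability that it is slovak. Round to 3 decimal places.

slovak: 0.75 × (1−0.6) × 0.1 × (1−0.05) = 0.0285
czech: 0.25 × (1−0.3) × 0.85 × (1−0.1) = 0.133875
P(slovak | x) = 0.0285 / 0.162375 ≈ 0.176

0.176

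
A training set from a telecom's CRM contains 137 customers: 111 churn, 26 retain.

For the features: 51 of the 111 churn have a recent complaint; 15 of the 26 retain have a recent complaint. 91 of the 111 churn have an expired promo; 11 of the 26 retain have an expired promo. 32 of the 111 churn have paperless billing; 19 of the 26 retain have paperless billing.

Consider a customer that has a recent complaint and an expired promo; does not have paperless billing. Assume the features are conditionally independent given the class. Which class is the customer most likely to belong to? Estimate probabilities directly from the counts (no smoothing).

churn

churn: (111/137) × (51/111) × (91/111) × (79/111) ≈ 0.217206
retain: (26/137) × (15/26) × (11/26) × (7/26) ≈ 0.0124714
Highest score → churn.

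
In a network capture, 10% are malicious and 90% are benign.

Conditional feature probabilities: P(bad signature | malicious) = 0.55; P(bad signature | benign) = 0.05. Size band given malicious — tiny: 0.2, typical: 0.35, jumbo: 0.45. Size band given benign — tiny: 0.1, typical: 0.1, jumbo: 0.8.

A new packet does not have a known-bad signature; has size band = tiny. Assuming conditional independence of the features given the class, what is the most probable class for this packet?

benign

malicious: 0.1 × (1−0.55) × 0.2 = 0.009
benign: 0.9 × (1−0.05) × 0.1 = 0.0855
Highest score → benign.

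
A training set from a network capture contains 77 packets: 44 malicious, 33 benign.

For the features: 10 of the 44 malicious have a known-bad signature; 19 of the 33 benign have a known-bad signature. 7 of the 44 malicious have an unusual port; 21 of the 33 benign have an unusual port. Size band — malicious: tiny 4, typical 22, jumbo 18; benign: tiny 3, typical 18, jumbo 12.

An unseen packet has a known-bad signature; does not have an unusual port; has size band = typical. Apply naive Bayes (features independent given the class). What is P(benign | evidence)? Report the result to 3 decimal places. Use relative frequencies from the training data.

malicious: (44/77) × (10/44) × (37/44) × (22/44) ≈ 0.0546045
benign: (33/77) × (19/33) × (12/33) × (18/33) ≈ 0.0489428
P(benign | x) = 0.0489428 / 0.1035473 ≈ 0.473

0.473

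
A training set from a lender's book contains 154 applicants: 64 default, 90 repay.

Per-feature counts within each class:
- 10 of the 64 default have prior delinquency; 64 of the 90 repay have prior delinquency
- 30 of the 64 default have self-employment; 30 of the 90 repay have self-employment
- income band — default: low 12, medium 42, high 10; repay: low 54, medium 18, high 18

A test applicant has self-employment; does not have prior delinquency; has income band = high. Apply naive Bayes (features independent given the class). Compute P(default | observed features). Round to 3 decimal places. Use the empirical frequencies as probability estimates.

default: (64/154) × (54/64) × (30/64) × (10/64) ≈ 0.0256823
repay: (90/154) × (26/90) × (30/90) × (18/90) ≈ 0.0112554
P(default | x) = 0.0256823 / 0.0369377 ≈ 0.695

0.695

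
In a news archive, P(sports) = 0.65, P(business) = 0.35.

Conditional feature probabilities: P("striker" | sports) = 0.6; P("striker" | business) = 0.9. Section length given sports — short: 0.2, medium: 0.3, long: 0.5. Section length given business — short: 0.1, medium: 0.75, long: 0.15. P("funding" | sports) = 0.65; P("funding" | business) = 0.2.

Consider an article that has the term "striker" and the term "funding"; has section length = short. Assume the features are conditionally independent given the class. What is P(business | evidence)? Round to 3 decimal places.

sports: 0.65 × 0.6 × 0.2 × 0.65 = 0.0507
business: 0.35 × 0.9 × 0.1 × 0.2 = 0.0063
P(business | x) = 0.0063 / 0.057 ≈ 0.111

0.111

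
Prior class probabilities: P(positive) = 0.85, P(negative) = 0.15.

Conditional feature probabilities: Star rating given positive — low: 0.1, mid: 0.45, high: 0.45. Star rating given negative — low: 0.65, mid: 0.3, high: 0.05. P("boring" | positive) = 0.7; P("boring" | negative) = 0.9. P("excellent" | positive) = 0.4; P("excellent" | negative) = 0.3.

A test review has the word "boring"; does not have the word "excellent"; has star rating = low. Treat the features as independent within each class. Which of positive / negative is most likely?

positive: 0.85 × 0.1 × 0.7 × (1−0.4) = 0.0357
negative: 0.15 × 0.65 × 0.9 × (1−0.3) = 0.061425
Highest score → negative.

negative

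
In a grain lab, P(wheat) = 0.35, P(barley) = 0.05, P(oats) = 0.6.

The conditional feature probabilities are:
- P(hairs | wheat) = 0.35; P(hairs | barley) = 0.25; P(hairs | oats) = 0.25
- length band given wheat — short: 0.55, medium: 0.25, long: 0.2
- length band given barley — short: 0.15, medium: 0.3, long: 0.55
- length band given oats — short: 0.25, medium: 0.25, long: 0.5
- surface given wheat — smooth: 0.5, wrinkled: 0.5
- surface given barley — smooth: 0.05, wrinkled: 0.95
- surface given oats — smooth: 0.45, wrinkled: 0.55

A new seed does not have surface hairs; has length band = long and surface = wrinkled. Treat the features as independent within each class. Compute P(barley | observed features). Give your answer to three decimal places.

0.118

wheat: 0.35 × (1−0.35) × 0.2 × 0.5 = 0.02275
barley: 0.05 × (1−0.25) × 0.55 × 0.95 = 0.01959375
oats: 0.6 × (1−0.25) × 0.5 × 0.55 = 0.12375
P(barley | x) = 0.01959375 / 0.16609375 ≈ 0.118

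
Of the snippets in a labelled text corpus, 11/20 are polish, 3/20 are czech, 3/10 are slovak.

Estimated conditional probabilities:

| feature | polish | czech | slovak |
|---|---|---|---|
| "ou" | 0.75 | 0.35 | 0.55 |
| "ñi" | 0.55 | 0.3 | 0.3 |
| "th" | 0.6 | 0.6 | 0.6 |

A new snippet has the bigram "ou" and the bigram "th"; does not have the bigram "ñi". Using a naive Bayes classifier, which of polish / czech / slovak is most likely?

polish

polish: 0.55 × 0.75 × (1−0.55) × 0.6 = 0.111375
czech: 0.15 × 0.35 × (1−0.3) × 0.6 = 0.02205
slovak: 0.3 × 0.55 × (1−0.3) × 0.6 = 0.0693
Highest score → polish.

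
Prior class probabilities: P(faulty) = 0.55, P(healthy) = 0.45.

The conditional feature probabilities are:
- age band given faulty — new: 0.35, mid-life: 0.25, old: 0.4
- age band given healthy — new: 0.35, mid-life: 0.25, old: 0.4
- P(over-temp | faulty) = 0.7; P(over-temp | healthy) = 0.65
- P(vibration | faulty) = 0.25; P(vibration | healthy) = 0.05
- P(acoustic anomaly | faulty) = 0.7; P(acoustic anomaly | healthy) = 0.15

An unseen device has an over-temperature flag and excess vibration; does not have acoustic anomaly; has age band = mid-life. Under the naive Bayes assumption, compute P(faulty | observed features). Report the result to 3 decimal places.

faulty: 0.55 × 0.25 × 0.7 × 0.25 × (1−0.7) = 0.00721875
healthy: 0.45 × 0.25 × 0.65 × 0.05 × (1−0.15) = 0.0031078125
P(faulty | x) = 0.00721875 / 0.0103265625 ≈ 0.699

0.699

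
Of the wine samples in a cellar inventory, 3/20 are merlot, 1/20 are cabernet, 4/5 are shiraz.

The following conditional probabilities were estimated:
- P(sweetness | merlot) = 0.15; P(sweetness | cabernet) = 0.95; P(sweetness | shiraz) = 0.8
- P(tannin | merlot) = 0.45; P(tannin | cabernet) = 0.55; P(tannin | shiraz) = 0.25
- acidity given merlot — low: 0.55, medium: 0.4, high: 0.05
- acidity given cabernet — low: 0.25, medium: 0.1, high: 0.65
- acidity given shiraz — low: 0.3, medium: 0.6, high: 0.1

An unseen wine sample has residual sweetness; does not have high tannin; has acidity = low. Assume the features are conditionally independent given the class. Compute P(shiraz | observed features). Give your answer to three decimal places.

merlot: 0.15 × 0.15 × (1−0.45) × 0.55 = 0.00680625
cabernet: 0.05 × 0.95 × (1−0.55) × 0.25 = 0.00534375
shiraz: 0.8 × 0.8 × (1−0.25) × 0.3 = 0.144
P(shiraz | x) = 0.144 / 0.15615 ≈ 0.922

0.922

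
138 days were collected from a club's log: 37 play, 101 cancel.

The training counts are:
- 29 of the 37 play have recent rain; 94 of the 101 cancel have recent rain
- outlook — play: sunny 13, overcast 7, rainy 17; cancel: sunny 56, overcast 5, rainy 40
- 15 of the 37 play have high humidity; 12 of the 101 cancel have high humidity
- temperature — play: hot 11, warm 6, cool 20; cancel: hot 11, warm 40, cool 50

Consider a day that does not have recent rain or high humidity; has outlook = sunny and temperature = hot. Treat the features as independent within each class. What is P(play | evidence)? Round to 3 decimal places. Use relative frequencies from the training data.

0.572

play: (37/138) × (8/37) × (13/37) × (22/37) × (11/37) ≈ 0.00360051
cancel: (101/138) × (7/101) × (56/101) × (89/101) × (11/101) ≈ 0.00269914
P(play | x) = 0.00360051 / 0.00629965 ≈ 0.572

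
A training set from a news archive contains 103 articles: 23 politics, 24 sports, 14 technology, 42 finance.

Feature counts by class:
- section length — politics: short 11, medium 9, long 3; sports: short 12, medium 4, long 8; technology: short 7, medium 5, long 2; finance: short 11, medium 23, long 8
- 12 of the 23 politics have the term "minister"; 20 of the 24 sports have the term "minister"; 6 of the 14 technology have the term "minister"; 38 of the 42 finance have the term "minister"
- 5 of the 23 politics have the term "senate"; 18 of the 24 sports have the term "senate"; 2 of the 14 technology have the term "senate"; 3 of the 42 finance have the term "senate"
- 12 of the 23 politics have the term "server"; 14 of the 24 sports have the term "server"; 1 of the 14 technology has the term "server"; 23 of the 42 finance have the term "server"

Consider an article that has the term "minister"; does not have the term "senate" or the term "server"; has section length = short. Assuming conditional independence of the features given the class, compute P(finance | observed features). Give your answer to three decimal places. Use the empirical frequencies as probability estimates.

politics: (23/103) × (11/23) × (12/23) × (18/23) × (11/23) ≈ 0.0208554
sports: (24/103) × (12/24) × (20/24) × (6/24) × (10/24) ≈ 0.0101133
technology: (14/103) × (7/14) × (6/14) × (12/14) × (13/14) ≈ 0.0231821
finance: (42/103) × (11/42) × (38/42) × (39/42) × (19/42) ≈ 0.0405891
P(finance | x) = 0.0405891 / 0.0947399 ≈ 0.428

0.428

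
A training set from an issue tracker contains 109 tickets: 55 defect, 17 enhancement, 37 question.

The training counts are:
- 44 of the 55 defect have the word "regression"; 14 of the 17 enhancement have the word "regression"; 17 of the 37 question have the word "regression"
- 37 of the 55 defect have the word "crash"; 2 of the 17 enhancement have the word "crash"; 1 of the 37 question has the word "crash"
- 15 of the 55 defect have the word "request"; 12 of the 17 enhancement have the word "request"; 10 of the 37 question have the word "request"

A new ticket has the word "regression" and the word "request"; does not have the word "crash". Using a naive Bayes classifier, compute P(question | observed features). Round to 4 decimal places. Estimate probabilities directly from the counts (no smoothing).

defect: (55/109) × (44/55) × (18/55) × (15/55) ≈ 0.03603
enhancement: (17/109) × (14/17) × (15/17) × (12/17) ≈ 0.0799975
question: (37/109) × (17/37) × (36/37) × (10/37) ≈ 0.041013
P(question | x) = 0.041013 / 0.1570405 ≈ 0.2612

0.2612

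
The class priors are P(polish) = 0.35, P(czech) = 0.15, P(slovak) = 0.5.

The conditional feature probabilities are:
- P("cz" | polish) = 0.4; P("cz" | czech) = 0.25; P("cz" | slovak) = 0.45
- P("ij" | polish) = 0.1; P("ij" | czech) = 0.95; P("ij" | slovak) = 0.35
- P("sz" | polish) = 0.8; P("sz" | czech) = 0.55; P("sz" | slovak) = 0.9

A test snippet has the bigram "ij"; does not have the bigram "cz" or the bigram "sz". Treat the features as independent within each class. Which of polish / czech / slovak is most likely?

polish: 0.35 × (1−0.4) × 0.1 × (1−0.8) = 0.0042
czech: 0.15 × (1−0.25) × 0.95 × (1−0.55) = 0.04809375
slovak: 0.5 × (1−0.45) × 0.35 × (1−0.9) = 0.009625
Highest score → czech.

czech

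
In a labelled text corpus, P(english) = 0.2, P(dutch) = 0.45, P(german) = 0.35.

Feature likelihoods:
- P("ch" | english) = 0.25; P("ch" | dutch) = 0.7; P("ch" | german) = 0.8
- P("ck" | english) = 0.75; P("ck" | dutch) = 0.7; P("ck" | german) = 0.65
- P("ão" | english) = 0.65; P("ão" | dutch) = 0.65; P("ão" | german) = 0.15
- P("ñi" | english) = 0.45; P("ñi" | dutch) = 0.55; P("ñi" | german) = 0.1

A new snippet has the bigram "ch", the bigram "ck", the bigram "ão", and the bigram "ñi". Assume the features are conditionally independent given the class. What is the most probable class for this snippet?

english: 0.2 × 0.25 × 0.75 × 0.65 × 0.45 = 0.01096875
dutch: 0.45 × 0.7 × 0.7 × 0.65 × 0.55 = 0.07882875
german: 0.35 × 0.8 × 0.65 × 0.15 × 0.1 = 0.00273
Highest score → dutch.

dutch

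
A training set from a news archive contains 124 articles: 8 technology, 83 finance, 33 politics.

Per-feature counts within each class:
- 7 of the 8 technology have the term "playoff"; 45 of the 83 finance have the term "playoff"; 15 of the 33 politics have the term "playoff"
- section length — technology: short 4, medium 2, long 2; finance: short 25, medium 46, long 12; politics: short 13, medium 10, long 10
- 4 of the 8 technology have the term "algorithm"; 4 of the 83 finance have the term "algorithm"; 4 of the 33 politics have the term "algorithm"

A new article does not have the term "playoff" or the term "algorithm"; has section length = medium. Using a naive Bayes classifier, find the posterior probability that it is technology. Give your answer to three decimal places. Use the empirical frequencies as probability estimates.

technology: (8/124) × (1/8) × (2/8) × (4/8) ≈ 0.00100806
finance: (83/124) × (38/83) × (46/83) × (79/83) ≈ 0.161656
politics: (33/124) × (18/33) × (10/33) × (29/33) ≈ 0.0386564
P(technology | x) = 0.00100806 / 0.20132046 ≈ 0.005

0.005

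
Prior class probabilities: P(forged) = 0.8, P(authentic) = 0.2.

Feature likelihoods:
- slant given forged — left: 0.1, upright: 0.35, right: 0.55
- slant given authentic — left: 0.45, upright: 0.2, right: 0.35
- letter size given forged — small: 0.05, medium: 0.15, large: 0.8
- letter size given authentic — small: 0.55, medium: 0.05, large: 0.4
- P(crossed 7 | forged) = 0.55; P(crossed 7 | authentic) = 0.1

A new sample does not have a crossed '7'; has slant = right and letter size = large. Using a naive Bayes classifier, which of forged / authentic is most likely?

forged: 0.8 × 0.55 × 0.8 × (1−0.55) = 0.1584
authentic: 0.2 × 0.35 × 0.4 × (1−0.1) = 0.0252
Highest score → forged.

forged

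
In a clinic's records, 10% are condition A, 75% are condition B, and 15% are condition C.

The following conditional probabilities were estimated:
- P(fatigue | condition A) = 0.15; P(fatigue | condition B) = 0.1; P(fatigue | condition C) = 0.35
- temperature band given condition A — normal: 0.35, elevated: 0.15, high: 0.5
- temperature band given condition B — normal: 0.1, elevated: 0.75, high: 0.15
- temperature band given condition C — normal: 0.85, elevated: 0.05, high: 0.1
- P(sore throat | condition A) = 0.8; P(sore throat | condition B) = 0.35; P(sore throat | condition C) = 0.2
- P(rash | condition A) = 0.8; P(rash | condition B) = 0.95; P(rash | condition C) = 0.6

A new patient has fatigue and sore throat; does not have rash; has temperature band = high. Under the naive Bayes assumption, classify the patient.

condition A: 0.1 × 0.15 × 0.5 × 0.8 × (1−0.8) = 0.0012
condition B: 0.75 × 0.1 × 0.15 × 0.35 × (1−0.95) = 0.000196875
condition C: 0.15 × 0.35 × 0.1 × 0.2 × (1−0.6) = 0.00042
Highest score → condition A.

condition A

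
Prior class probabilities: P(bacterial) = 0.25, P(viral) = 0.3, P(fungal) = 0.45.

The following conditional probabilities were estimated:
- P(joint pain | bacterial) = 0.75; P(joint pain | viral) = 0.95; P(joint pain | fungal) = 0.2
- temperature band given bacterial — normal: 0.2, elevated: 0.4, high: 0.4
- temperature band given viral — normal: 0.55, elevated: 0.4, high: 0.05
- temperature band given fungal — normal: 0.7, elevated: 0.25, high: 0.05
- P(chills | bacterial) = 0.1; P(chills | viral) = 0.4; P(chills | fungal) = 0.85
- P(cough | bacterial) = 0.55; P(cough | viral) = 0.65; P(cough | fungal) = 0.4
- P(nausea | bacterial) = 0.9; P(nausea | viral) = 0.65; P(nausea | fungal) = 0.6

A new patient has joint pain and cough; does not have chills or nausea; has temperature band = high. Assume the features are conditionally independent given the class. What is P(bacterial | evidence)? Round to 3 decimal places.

bacterial: 0.25 × 0.75 × 0.4 × (1−0.1) × 0.55 × (1−0.9) = 0.0037125
viral: 0.3 × 0.95 × 0.05 × (1−0.4) × 0.65 × (1−0.65) = 0.001945125
fungal: 0.45 × 0.2 × 0.05 × (1−0.85) × 0.4 × (1−0.6) = 0.000108
P(bacterial | x) = 0.0037125 / 0.005765625 ≈ 0.644

0.644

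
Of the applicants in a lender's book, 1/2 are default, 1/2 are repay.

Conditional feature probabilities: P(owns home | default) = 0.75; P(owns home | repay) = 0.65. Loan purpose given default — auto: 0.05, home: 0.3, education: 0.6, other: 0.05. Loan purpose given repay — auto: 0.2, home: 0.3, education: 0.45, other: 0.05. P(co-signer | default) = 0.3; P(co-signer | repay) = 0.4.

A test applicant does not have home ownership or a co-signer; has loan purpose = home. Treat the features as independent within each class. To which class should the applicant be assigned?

repay

default: 0.5 × (1−0.75) × 0.3 × (1−0.3) = 0.02625
repay: 0.5 × (1−0.65) × 0.3 × (1−0.4) = 0.0315
Highest score → repay.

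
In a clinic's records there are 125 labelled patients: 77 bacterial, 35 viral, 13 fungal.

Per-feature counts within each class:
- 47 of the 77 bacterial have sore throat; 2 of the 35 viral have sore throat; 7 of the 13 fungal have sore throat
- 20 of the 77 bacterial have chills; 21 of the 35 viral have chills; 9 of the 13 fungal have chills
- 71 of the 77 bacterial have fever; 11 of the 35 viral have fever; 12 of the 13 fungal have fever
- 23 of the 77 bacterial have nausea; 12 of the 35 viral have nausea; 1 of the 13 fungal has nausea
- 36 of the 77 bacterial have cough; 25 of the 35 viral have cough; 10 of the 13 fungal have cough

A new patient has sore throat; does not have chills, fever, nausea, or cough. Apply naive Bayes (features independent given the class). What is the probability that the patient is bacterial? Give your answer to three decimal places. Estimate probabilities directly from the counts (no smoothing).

0.880

bacterial: (77/125) × (47/77) × (57/77) × (6/77) × (54/77) × (41/77) ≈ 0.00809895
viral: (35/125) × (2/35) × (14/35) × (24/35) × (23/35) × (10/35) ≈ 0.000823977
fungal: (13/125) × (7/13) × (4/13) × (1/13) × (12/13) × (3/13) ≈ 0.000282343
P(bacterial | x) = 0.00809895 / 0.00920527 ≈ 0.880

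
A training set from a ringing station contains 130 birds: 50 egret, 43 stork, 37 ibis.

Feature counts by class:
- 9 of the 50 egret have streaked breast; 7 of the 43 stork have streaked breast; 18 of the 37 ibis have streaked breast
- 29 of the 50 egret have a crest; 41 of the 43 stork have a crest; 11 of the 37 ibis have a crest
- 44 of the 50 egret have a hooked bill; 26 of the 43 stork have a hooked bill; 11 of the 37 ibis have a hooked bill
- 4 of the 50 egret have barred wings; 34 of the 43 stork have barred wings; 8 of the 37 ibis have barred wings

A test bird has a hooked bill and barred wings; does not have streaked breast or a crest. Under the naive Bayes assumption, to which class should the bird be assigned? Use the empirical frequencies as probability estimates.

egret

egret: (50/130) × (41/50) × (21/50) × (44/50) × (4/50) ≈ 0.00932529
stork: (43/130) × (36/43) × (2/43) × (26/43) × (34/43) ≈ 0.00615795
ibis: (37/130) × (19/37) × (26/37) × (11/37) × (8/37) ≈ 0.00660178
Highest score → egret.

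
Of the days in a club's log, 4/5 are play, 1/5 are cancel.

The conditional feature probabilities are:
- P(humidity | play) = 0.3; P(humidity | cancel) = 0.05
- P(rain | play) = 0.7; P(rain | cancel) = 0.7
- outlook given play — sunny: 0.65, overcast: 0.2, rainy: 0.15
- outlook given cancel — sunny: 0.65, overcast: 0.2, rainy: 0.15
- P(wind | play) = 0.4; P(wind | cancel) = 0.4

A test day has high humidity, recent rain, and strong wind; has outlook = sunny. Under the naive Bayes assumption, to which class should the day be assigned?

play: 0.8 × 0.3 × 0.7 × 0.65 × 0.4 = 0.04368
cancel: 0.2 × 0.05 × 0.7 × 0.65 × 0.4 = 0.00182
Highest score → play.

play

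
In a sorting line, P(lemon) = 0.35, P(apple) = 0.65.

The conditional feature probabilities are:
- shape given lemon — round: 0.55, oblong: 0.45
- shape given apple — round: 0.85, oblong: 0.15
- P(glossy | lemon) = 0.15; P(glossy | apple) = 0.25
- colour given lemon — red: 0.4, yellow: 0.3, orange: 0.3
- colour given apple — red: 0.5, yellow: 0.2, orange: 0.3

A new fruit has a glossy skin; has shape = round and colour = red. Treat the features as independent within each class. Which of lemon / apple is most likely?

lemon: 0.35 × 0.55 × 0.15 × 0.4 = 0.01155
apple: 0.65 × 0.85 × 0.25 × 0.5 = 0.0690625
Highest score → apple.

apple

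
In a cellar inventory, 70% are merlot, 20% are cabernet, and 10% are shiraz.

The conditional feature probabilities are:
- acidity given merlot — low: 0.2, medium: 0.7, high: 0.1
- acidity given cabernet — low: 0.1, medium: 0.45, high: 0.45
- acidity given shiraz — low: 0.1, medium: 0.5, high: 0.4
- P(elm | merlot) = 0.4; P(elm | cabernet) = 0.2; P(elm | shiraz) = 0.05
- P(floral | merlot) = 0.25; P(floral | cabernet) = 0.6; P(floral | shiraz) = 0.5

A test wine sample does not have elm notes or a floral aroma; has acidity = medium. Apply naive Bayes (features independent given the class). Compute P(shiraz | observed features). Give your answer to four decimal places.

merlot: 0.7 × 0.7 × (1−0.4) × (1−0.25) = 0.2205
cabernet: 0.2 × 0.45 × (1−0.2) × (1−0.6) = 0.0288
shiraz: 0.1 × 0.5 × (1−0.05) × (1−0.5) = 0.02375
P(shiraz | x) = 0.02375 / 0.27305 ≈ 0.0870

0.0870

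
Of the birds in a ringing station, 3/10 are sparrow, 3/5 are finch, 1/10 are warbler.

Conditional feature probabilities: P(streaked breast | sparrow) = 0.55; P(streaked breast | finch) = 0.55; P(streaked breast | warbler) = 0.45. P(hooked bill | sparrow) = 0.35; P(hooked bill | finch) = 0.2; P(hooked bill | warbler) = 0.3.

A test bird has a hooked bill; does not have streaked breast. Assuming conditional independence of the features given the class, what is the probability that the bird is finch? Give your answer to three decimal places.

0.459

sparrow: 0.3 × (1−0.55) × 0.35 = 0.04725
finch: 0.6 × (1−0.55) × 0.2 = 0.054
warbler: 0.1 × (1−0.45) × 0.3 = 0.0165
P(finch | x) = 0.054 / 0.11775 ≈ 0.459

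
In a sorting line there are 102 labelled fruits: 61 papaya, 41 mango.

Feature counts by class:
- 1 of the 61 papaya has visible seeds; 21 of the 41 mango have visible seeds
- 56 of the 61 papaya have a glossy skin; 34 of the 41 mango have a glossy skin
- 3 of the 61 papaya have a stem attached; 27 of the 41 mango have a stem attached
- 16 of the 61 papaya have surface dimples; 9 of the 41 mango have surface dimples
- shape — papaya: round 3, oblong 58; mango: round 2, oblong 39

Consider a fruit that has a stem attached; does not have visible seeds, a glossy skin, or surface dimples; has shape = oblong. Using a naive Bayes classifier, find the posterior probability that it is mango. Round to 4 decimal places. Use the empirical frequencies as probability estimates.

papaya: (61/102) × (60/61) × (5/61) × (3/61) × (45/61) × (58/61) ≈ 0.00166327
mango: (41/102) × (20/41) × (7/41) × (27/41) × (32/41) × (39/41) ≈ 0.0163671
P(mango | x) = 0.0163671 / 0.01803037 ≈ 0.9078

0.9078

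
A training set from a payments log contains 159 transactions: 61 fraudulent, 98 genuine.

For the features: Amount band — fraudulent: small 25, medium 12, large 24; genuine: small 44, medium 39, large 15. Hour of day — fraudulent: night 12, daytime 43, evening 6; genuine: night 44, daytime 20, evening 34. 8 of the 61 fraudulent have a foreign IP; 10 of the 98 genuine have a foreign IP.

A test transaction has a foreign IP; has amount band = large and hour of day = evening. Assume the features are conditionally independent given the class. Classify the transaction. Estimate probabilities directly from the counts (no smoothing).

genuine

fraudulent: (61/159) × (24/61) × (6/61) × (8/61) ≈ 0.00194713
genuine: (98/159) × (15/98) × (34/98) × (10/98) ≈ 0.0033398
Highest score → genuine.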